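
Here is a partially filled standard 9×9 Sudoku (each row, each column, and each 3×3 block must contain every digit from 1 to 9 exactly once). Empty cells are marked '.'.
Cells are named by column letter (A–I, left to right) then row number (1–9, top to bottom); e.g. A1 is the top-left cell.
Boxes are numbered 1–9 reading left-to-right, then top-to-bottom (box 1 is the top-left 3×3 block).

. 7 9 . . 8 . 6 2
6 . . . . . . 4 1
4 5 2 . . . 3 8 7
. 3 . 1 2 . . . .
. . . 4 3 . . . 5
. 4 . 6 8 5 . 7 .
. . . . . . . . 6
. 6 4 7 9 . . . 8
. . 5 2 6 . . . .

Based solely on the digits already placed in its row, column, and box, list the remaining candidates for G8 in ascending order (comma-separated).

1,2,5

Row 8 already contains {4, 6, 7, 8, 9}.
Column G already contains {3}.
Its 3×3 block (box 9) already contains {6, 8}.
Removing those from 1–9 leaves {1, 2, 5} as the candidates for G8.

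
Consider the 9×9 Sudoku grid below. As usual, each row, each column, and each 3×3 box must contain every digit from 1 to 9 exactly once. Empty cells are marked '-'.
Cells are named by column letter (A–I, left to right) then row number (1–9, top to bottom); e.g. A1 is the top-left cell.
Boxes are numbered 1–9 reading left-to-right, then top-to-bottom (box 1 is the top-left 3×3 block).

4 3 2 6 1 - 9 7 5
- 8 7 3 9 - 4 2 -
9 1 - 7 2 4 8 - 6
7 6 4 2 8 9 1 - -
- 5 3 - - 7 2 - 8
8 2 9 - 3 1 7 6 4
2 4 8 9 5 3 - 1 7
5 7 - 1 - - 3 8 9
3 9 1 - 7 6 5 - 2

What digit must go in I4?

Row 4 already contains {1, 2, 4, 6, 7, 8, 9}.
Column I already contains {2, 4, 5, 6, 7, 8, 9}.
Its 3×3 block (box 6) already contains {1, 2, 4, 6, 7, 8}.
The only value from 1–9 not eliminated is 3, so I4 = 3.

3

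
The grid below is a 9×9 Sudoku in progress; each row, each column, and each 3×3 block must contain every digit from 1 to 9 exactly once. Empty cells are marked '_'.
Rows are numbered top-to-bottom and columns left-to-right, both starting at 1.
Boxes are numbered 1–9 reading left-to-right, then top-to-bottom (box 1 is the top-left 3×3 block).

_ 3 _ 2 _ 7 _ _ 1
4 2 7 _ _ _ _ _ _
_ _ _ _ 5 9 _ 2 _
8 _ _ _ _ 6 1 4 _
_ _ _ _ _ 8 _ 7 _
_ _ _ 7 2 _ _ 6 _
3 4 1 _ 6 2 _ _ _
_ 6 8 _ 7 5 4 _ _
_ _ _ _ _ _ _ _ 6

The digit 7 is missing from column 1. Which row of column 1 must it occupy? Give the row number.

Consider where 7 can go in column 1.
r1c1 is out (row 1 already has a 7).
r3c1 is out (box 1 already has a 7).
r5c1 is out (row 5 already has a 7).
r6c1 is out (row 6 already has a 7).
r8c1 is out (row 8 already has a 7).
So the only cell in column 1 that can hold 7 is r9c1.
That is row 9.

9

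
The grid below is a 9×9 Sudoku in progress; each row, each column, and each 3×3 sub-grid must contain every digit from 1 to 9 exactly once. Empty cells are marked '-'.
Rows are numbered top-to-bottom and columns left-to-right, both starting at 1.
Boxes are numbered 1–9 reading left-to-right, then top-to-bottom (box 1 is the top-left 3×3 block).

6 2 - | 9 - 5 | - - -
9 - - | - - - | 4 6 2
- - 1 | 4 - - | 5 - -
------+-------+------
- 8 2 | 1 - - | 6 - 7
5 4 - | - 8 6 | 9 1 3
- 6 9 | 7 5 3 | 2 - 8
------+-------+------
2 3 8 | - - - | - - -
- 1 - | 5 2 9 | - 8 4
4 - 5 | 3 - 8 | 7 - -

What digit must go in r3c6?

Cell r3c6 itself could take any of {2, 7} by direct elimination.
Consider where 2 can go in row 3.
r3c1 is out (column 1 already has a 2).
r3c2 is out (column 2 already has a 2).
r3c5 is out (column 5 already has a 2).
r3c8 is out (box 3 already has a 2).
r3c9 is out (column 9 already has a 2).
So the only cell in row 3 that can hold 2 is r3c6.
Therefore r3c6 = 2.

2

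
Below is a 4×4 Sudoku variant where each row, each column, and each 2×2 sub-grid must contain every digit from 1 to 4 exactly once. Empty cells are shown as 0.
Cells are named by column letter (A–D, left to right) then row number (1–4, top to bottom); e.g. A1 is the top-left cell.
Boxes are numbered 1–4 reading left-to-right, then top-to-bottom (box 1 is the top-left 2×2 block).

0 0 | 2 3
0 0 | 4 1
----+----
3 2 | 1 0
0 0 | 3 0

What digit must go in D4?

2

Cell D4 itself could take any of {2, 4} by direct elimination.
Consider where 2 can go in box 4.
D3 is out (row 3 already has a 2).
So the only cell in box 4 that can hold 2 is D4.
Therefore D4 = 2.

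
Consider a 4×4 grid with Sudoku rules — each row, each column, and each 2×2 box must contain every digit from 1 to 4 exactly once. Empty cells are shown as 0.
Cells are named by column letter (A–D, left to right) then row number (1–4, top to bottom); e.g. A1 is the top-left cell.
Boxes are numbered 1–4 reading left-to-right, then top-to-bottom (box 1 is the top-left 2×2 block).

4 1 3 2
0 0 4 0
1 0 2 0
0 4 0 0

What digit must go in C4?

Row 4 already contains {4}.
Column C already contains {2, 3, 4}.
Its 2×2 block (box 4) already contains {2}.
The only value from 1–4 not eliminated is 1, so C4 = 1.

1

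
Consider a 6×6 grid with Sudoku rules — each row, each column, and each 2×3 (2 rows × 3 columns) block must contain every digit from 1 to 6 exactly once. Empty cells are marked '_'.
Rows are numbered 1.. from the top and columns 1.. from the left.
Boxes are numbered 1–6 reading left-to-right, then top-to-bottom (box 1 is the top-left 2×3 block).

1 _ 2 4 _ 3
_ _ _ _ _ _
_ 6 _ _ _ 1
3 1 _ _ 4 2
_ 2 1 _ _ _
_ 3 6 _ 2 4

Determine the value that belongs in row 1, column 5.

Cell row 1, column 5 itself could take any of {5, 6} by direct elimination.
Consider where 6 can go in row 1.
row 1, column 2 is out (column 2 already has a 6).
So the only cell in row 1 that can hold 6 is row 1, column 5.
Therefore row 1, column 5 = 6.

6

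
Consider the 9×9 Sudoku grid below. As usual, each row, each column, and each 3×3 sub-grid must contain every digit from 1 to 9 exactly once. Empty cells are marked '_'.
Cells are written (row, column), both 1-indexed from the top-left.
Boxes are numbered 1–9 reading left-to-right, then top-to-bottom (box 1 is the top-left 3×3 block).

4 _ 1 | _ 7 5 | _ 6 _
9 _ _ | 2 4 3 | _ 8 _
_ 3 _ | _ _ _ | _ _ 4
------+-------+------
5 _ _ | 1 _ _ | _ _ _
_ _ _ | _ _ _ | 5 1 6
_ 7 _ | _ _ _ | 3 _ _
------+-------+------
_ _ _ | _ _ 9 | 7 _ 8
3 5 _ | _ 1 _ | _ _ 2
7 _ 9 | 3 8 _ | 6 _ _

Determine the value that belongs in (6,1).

Cell (6,1) itself could take any of {1, 2, 6, 8} by direct elimination.
Consider where 1 can go in row 6.
(6,3) is out (column 3 already has a 1). (6,4) is out (column 4 already has a 1). (6,5) is out (column 5 already has a 1). (6,6) is out (box 5 already has a 1). The remaining empty cells in row 6 are similarly blocked.
So the only cell in row 6 that can hold 1 is (6,1).
Therefore (6,1) = 1.

1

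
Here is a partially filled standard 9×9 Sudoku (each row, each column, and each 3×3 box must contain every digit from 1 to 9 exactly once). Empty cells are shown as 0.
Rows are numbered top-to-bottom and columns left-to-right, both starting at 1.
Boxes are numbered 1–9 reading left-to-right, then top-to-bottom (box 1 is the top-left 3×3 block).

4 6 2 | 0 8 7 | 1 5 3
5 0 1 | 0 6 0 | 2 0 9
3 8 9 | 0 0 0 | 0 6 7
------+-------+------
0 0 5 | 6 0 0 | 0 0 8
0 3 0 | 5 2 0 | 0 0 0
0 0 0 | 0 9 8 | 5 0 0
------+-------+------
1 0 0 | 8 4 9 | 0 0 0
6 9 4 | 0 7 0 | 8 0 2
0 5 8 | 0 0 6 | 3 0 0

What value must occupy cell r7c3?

3

Cell r7c3 itself could take any of {3, 7} by direct elimination.
Consider where 3 can go in column 3.
r5c3 is out (row 5 already has a 3).
r6c3 is out (box 4 already has a 3).
So the only cell in column 3 that can hold 3 is r7c3.
Therefore r7c3 = 3.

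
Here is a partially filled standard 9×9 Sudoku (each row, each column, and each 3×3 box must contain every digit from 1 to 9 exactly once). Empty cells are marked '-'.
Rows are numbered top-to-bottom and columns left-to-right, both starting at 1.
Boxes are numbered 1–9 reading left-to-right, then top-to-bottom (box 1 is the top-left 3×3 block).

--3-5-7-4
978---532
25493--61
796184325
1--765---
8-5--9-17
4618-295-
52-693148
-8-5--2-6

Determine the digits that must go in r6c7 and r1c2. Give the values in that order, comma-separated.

6,1

For r6c7:
  Consider where 6 can go in row 6.
  r6c2 is out (column 2 already has a 6).
  r6c4 is out (column 4 already has a 6).
  r6c5 is out (column 5 already has a 6).
  So the only cell in row 6 that can hold 6 is r6c7.
  So r6c7 = 6.
For r1c2:
  Row 1 already contains {3, 4, 5, 7}.
  Column 2 already contains {2, 5, 6, 7, 8, 9}.
  Its 3×3 block (box 1) already contains {2, 3, 4, 5, 7, 8, 9}.
  The only value from 1–9 not eliminated is 1, so r1c2 = 1.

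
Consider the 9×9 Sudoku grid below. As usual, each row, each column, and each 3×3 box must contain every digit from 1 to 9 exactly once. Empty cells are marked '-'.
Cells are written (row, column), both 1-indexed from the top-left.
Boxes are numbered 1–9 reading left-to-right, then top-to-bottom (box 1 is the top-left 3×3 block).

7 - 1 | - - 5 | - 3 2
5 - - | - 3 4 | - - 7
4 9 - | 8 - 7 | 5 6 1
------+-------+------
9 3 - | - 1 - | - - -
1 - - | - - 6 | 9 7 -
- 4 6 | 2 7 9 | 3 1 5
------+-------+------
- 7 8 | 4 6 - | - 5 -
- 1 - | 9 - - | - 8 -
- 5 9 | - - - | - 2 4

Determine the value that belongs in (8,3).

4

Cell (8,3) itself could take any of {2, 3, 4} by direct elimination.
Consider where 4 can go in row 8.
(8,1) is out (column 1 already has a 4).
(8,5) is out (box 8 already has a 4).
(8,6) is out (column 6 already has a 4).
(8,7) is out (box 9 already has a 4).
(8,9) is out (column 9 already has a 4).
So the only cell in row 8 that can hold 4 is (8,3).
Therefore (8,3) = 4.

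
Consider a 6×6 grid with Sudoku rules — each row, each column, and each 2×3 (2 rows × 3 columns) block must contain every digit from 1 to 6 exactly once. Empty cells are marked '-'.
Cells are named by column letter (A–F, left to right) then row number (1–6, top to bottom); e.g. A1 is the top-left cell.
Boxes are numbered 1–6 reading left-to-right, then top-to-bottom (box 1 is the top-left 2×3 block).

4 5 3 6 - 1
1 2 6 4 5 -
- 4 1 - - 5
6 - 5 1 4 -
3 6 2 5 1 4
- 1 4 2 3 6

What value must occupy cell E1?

Row 1 already contains {1, 3, 4, 5, 6}.
Column E already contains {1, 3, 4, 5}.
Its 2×3 block (box 2) already contains {1, 4, 5, 6}.
The only value from 1–6 not eliminated is 2, so E1 = 2.

2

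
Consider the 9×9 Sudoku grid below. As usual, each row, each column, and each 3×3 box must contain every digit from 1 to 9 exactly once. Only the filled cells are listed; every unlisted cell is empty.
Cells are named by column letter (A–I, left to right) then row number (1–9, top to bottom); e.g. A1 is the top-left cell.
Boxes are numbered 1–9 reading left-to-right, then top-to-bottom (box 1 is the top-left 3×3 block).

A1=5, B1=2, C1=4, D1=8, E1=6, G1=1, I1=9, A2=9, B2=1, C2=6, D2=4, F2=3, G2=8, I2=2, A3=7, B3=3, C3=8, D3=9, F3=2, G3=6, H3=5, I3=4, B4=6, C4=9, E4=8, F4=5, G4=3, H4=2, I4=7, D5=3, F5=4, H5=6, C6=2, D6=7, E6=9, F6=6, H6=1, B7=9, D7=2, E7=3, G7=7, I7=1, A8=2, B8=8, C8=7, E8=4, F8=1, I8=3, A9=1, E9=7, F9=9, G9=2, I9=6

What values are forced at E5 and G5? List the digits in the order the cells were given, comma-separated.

For E5:
  Consider where 2 can go in box 5.
  D4 is out (row 4 already has a 2).
  So the only cell in box 5 that can hold 2 is E5.
  So E5 = 2.
For G5:
  Consider where 9 can go in row 5.
  A5 is out (column A already has a 9).
  B5 is out (column B already has a 9).
  C5 is out (column C already has a 9).
  E5 is out (column E already has a 9).
  I5 is out (column I already has a 9).
  So the only cell in row 5 that can hold 9 is G5.
  So G5 = 9.

2,9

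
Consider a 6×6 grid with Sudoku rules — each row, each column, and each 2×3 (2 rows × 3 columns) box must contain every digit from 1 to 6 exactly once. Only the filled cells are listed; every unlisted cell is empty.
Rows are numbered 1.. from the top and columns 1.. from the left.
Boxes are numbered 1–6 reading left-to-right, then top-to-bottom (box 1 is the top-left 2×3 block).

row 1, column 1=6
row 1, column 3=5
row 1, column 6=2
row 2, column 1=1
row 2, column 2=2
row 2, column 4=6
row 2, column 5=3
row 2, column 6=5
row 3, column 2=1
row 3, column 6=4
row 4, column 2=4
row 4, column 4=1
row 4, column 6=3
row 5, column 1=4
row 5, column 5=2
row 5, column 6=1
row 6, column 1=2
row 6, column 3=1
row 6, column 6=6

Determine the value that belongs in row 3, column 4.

Cell row 3, column 4 itself could take any of {2, 5} by direct elimination.
Consider where 2 can go in box 4.
row 3, column 5 is out (column 5 already has a 2).
row 4, column 5 is out (column 5 already has a 2).
So the only cell in box 4 that can hold 2 is row 3, column 4.
Therefore row 3, column 4 = 2.

2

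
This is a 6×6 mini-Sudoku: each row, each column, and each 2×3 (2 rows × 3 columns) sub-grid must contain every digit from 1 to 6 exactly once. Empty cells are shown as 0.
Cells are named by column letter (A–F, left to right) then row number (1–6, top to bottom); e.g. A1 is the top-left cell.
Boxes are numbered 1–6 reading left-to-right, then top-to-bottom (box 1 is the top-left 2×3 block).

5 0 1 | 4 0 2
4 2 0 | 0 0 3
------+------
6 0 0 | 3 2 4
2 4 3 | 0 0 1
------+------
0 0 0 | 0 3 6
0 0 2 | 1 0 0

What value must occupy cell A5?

1

Row 5 already contains {3, 6}.
Column A already contains {2, 4, 5, 6}.
Its 2×3 block (box 5) already contains {2}.
The only value from 1–6 not eliminated is 1, so A5 = 1.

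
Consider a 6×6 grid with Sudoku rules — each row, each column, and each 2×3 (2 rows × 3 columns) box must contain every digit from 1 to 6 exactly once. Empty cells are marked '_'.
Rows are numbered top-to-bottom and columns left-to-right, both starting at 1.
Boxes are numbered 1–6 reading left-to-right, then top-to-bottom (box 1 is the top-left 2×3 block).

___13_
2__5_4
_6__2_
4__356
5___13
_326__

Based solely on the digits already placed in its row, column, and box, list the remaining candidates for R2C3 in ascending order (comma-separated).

Row 2 already contains {2, 4, 5}.
Column 3 already contains {2}.
Its 2×3 block (box 1) already contains {2}.
Removing those from 1–6 leaves {1, 3, 6} as the candidates for R2C3.

1,3,6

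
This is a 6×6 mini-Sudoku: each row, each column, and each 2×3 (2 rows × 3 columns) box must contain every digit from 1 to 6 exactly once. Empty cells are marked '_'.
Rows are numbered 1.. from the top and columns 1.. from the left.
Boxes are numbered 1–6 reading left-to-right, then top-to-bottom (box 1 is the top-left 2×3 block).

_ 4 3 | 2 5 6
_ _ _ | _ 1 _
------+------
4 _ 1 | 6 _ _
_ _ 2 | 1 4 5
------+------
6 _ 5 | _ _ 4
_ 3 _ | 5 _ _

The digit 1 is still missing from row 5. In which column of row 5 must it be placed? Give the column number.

Consider where 1 can go in row 5.
row 5, column 4 is out (column 4 already has a 1).
row 5, column 5 is out (column 5 already has a 1).
So the only cell in row 5 that can hold 1 is row 5, column 2.
That is column 2.

2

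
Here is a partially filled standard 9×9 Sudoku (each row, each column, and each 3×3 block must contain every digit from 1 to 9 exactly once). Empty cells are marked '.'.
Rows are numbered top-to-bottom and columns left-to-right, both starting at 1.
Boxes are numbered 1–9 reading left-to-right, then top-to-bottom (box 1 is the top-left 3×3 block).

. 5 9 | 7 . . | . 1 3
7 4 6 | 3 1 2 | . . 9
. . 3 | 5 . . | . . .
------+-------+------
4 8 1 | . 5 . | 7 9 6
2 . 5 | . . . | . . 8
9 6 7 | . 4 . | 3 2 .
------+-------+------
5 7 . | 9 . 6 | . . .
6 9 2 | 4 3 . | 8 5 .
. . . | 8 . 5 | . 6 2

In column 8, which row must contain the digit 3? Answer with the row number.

Consider where 3 can go in column 8.
r2c8 is out (row 2 already has a 3).
r3c8 is out (row 3 already has a 3).
r5c8 is out (box 6 already has a 3).
So the only cell in column 8 that can hold 3 is r7c8.
That is row 7.

7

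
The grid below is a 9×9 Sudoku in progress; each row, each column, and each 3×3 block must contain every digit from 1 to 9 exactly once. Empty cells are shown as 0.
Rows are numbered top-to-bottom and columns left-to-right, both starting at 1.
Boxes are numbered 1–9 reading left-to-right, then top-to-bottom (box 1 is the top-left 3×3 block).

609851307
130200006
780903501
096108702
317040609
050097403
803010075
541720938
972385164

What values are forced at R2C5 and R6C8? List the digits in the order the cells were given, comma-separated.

7,1

For R2C5:
  Row 2 already contains {1, 2, 3, 6}.
  Column 5 already contains {1, 2, 4, 5, 8, 9}.
  Its 3×3 block (box 2) already contains {1, 2, 3, 5, 8, 9}.
  The only value from 1–9 not eliminated is 7, so R2C5 = 7.
For R6C8:
  Consider where 1 can go in box 6.
  R4C8 is out (row 4 already has a 1).
  R5C8 is out (row 5 already has a 1).
  So the only cell in box 6 that can hold 1 is R6C8.
  So R6C8 = 1.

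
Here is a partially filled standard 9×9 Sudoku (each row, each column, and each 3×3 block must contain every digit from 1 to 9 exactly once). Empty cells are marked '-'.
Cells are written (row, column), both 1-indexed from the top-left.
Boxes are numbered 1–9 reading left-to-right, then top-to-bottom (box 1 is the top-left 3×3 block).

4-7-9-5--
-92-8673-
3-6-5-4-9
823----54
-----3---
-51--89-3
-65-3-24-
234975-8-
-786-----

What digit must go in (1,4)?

3

Cell (1,4) itself could take any of {1, 2, 3} by direct elimination.
Consider where 3 can go in column 4.
(2,4) is out (row 2 already has a 3). (3,4) is out (row 3 already has a 3). (4,4) is out (row 4 already has a 3). (5,4) is out (row 5 already has a 3). The remaining empty cells in column 4 are similarly blocked.
So the only cell in column 4 that can hold 3 is (1,4).
Therefore (1,4) = 3.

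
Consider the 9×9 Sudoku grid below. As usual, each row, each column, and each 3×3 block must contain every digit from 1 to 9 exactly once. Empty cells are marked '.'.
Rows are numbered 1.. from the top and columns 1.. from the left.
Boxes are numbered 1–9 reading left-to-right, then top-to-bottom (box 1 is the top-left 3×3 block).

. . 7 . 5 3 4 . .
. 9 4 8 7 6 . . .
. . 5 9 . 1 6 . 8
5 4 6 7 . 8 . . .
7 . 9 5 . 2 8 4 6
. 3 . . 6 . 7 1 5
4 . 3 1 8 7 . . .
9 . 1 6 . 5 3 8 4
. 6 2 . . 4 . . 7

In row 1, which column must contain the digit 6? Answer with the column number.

1

Consider where 6 can go in row 1.
row 1, column 2 is out (column 2 already has a 6).
row 1, column 4 is out (column 4 already has a 6).
row 1, column 8 is out (box 3 already has a 6).
row 1, column 9 is out (column 9 already has a 6).
So the only cell in row 1 that can hold 6 is row 1, column 1.
That is column 1.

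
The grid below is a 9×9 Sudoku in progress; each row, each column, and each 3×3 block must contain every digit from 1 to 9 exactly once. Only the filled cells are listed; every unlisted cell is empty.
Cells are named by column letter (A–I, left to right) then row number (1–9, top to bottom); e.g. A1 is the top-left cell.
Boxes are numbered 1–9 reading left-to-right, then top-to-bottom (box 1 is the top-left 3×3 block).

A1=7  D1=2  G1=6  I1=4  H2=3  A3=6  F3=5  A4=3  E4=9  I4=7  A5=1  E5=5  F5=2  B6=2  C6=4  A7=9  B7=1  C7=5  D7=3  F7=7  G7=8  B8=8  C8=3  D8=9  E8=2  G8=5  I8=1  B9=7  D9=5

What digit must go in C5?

Cell C5 itself could take any of {6, 7, 8, 9} by direct elimination.
Consider where 7 can go in column C.
C1 is out (row 1 already has a 7).
C2 is out (box 1 already has a 7).
C3 is out (box 1 already has a 7).
C4 is out (row 4 already has a 7).
C9 is out (row 9 already has a 7).
So the only cell in column C that can hold 7 is C5.
Therefore C5 = 7.

7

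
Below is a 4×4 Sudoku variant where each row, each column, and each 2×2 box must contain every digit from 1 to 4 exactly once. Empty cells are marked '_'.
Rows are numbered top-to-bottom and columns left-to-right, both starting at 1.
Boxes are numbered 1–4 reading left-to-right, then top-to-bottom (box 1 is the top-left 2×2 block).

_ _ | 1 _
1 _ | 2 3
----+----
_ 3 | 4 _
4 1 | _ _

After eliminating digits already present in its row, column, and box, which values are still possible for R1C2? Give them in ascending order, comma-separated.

2,4

Row 1 already contains {1}.
Column 2 already contains {1, 3}.
Its 2×2 block (box 1) already contains {1}.
Removing those from 1–4 leaves {2, 4} as the candidates for R1C2.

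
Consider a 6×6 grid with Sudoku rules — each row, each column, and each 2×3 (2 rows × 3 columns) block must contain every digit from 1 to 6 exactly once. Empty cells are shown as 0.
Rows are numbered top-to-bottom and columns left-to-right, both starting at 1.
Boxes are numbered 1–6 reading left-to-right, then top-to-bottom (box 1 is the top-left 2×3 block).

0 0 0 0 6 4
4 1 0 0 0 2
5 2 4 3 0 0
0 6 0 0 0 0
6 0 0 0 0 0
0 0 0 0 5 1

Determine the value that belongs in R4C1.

Cell R4C1 itself could take any of {1, 3} by direct elimination.
Consider where 1 can go in column 1.
R1C1 is out (box 1 already has a 1).
R6C1 is out (row 6 already has a 1).
So the only cell in column 1 that can hold 1 is R4C1.
Therefore R4C1 = 1.

1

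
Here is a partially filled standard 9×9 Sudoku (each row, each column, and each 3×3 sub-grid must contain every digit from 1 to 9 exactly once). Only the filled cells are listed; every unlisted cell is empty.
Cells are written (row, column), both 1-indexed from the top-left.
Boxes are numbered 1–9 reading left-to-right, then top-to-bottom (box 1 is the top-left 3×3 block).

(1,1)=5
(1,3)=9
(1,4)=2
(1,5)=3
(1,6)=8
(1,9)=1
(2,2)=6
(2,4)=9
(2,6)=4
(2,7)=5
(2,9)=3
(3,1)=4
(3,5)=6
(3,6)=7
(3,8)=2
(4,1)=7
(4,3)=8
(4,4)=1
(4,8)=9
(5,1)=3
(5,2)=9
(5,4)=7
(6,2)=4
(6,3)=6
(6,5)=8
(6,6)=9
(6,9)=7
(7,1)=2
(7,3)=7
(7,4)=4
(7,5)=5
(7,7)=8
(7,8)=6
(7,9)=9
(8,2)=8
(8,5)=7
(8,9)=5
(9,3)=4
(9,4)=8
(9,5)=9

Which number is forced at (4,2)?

Cell (4,2) itself could take any of {2, 5} by direct elimination.
Consider where 2 can go in column 2.
(1,2) is out (row 1 already has a 2).
(3,2) is out (row 3 already has a 2).
(7,2) is out (row 7 already has a 2).
(9,2) is out (box 7 already has a 2).
So the only cell in column 2 that can hold 2 is (4,2).
Therefore (4,2) = 2.

2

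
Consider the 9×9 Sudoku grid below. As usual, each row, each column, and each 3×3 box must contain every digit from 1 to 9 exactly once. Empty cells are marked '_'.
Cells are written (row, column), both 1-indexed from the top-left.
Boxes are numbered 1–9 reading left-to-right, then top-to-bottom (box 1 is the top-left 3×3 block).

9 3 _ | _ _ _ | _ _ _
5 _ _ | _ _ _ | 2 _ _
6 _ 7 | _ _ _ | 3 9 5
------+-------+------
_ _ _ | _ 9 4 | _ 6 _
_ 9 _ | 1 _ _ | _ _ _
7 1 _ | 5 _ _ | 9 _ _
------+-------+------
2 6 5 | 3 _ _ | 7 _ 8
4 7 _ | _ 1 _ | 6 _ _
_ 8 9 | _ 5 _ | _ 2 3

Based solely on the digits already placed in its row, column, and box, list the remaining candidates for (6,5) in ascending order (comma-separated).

2,3,6,8

Row 6 already contains {1, 5, 7, 9}.
Column 5 already contains {1, 5, 9}.
Its 3×3 block (box 5) already contains {1, 4, 5, 9}.
Removing those from 1–9 leaves {2, 3, 6, 8} as the candidates for (6,5).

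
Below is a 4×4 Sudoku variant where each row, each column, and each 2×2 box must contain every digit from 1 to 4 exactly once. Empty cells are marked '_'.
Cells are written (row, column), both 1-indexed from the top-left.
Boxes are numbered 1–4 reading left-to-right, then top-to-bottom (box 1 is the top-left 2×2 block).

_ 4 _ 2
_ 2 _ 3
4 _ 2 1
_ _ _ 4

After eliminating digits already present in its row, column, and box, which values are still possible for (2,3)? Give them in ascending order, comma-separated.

Row 2 already contains {2, 3}.
Column 3 already contains {2}.
Its 2×2 block (box 2) already contains {2, 3}.
Removing those from 1–4 leaves {1, 4} as the candidates for (2,3).

1,4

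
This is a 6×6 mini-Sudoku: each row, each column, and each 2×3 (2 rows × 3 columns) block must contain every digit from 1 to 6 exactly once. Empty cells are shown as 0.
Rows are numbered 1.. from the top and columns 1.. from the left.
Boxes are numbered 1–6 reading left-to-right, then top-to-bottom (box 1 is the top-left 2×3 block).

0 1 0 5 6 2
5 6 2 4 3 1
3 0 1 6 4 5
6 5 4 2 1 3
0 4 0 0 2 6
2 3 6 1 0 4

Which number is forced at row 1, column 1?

Row 1 already contains {1, 2, 5, 6}.
Column 1 already contains {2, 3, 5, 6}.
Its 2×3 block (box 1) already contains {1, 2, 5, 6}.
The only value from 1–6 not eliminated is 4, so row 1, column 1 = 4.

4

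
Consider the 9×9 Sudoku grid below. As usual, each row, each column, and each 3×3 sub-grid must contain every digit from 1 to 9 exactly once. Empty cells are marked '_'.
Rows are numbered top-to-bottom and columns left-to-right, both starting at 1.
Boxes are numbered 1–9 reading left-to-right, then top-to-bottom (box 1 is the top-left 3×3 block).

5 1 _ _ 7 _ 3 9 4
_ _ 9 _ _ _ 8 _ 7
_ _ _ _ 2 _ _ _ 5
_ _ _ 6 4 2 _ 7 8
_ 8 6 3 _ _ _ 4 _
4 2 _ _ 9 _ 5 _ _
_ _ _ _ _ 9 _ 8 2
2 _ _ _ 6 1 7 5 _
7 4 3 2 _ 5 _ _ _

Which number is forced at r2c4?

5

Cell r2c4 itself could take any of {1, 4, 5} by direct elimination.
Consider where 5 can go in column 4.
r1c4 is out (row 1 already has a 5).
r3c4 is out (row 3 already has a 5).
r6c4 is out (row 6 already has a 5).
r7c4 is out (box 8 already has a 5).
r8c4 is out (row 8 already has a 5).
So the only cell in column 4 that can hold 5 is r2c4.
Therefore r2c4 = 5.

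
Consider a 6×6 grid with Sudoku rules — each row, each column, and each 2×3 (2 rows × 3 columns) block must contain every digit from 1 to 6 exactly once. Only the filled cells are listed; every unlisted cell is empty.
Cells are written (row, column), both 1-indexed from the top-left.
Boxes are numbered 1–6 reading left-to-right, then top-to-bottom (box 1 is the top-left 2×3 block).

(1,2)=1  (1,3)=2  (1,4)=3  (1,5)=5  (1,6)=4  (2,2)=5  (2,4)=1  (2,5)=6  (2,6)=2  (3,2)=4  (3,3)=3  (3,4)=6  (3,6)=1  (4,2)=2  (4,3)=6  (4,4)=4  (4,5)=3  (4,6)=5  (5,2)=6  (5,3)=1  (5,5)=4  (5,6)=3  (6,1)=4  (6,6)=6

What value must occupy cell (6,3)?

5

Row 6 already contains {4, 6}.
Column 3 already contains {1, 2, 3, 6}.
Its 2×3 block (box 5) already contains {1, 4, 6}.
The only value from 1–6 not eliminated is 5, so (6,3) = 5.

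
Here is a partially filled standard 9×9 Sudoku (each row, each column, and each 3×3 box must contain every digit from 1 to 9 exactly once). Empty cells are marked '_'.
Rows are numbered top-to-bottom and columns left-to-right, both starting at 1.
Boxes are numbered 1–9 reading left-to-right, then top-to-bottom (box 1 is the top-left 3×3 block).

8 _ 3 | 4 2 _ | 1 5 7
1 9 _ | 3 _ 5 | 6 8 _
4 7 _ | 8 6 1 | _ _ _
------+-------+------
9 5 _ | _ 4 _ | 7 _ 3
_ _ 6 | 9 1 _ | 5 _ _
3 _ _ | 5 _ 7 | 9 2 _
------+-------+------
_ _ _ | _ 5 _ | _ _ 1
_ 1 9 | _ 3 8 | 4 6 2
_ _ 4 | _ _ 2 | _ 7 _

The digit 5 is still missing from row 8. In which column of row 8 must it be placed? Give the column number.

1

Consider where 5 can go in row 8.
r8c4 is out (column 4 already has a 5).
So the only cell in row 8 that can hold 5 is r8c1.
That is column 1.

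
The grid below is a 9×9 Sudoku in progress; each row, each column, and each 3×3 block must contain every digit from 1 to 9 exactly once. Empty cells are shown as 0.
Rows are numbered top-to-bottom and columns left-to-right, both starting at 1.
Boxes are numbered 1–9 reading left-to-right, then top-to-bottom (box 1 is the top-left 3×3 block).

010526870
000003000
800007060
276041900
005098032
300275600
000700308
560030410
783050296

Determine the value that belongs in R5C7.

Cell R5C7 itself could take any of {1, 7} by direct elimination.
Consider where 7 can go in row 5.
R5C1 is out (column 1 already has a 7).
R5C2 is out (column 2 already has a 7).
R5C4 is out (column 4 already has a 7).
So the only cell in row 5 that can hold 7 is R5C7.
Therefore R5C7 = 7.

7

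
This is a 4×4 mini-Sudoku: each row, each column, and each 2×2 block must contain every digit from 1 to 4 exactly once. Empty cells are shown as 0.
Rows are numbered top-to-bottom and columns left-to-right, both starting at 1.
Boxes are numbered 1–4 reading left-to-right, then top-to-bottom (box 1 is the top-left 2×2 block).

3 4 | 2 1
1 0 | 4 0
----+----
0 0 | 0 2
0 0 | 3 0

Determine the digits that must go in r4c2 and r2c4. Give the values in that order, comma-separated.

For r4c2:
  Consider where 1 can go in row 4.
  r4c1 is out (column 1 already has a 1).
  r4c4 is out (column 4 already has a 1).
  So the only cell in row 4 that can hold 1 is r4c2.
  So r4c2 = 1.
For r2c4:
  Row 2 already contains {1, 4}.
  Column 4 already contains {1, 2}.
  Its 2×2 block (box 2) already contains {1, 2, 4}.
  The only value from 1–4 not eliminated is 3, so r2c4 = 3.

1,3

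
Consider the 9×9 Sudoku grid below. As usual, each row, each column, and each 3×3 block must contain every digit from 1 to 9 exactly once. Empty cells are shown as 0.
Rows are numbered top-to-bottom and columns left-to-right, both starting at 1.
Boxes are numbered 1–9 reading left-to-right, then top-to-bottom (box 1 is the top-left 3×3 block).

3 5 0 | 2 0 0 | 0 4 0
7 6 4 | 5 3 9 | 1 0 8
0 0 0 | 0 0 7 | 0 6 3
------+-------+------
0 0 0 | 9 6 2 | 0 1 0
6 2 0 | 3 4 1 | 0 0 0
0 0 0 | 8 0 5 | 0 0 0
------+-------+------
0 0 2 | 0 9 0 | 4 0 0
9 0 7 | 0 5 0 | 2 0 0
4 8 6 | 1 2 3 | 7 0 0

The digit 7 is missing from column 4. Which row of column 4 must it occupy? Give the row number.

Consider where 7 can go in column 4.
r3c4 is out (row 3 already has a 7).
r8c4 is out (row 8 already has a 7).
So the only cell in column 4 that can hold 7 is r7c4.
That is row 7.

7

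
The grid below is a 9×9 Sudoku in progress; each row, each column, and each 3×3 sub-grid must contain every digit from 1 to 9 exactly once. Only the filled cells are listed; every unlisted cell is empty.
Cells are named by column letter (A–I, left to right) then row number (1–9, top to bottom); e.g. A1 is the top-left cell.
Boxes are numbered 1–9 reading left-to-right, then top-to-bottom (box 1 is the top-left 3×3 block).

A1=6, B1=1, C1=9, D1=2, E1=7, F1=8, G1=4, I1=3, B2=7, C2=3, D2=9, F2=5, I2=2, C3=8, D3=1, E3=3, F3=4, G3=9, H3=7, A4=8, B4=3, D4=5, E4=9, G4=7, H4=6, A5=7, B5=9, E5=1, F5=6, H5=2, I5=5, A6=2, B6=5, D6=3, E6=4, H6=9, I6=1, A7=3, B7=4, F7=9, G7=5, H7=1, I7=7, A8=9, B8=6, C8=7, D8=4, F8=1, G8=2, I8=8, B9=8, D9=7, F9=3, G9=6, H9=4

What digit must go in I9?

Row 9 already contains {3, 4, 6, 7, 8}.
Column I already contains {1, 2, 3, 5, 7, 8}.
Its 3×3 block (box 9) already contains {1, 2, 4, 5, 6, 7, 8}.
The only value from 1–9 not eliminated is 9, so I9 = 9.

9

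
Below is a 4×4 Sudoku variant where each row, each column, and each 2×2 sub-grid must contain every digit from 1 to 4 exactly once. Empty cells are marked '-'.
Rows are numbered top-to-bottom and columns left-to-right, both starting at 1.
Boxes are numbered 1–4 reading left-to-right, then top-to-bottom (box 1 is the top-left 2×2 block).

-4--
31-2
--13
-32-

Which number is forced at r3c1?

Cell r3c1 itself could take any of {2, 4} by direct elimination.
Consider where 4 can go in row 3.
r3c2 is out (column 2 already has a 4).
So the only cell in row 3 that can hold 4 is r3c1.
Therefore r3c1 = 4.

4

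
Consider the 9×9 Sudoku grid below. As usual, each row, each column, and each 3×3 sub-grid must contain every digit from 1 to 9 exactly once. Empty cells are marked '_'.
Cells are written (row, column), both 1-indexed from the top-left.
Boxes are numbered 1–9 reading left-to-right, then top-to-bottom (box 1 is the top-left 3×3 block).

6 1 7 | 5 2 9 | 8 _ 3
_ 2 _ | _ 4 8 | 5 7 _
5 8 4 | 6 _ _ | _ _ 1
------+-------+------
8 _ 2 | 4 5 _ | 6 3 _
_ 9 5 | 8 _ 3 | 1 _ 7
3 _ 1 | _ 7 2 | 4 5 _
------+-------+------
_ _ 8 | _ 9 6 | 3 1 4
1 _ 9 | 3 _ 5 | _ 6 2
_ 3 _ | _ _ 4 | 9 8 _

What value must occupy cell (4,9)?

Row 4 already contains {2, 3, 4, 5, 6, 8}.
Column 9 already contains {1, 2, 3, 4, 7}.
Its 3×3 block (box 6) already contains {1, 3, 4, 5, 6, 7}.
The only value from 1–9 not eliminated is 9, so (4,9) = 9.

9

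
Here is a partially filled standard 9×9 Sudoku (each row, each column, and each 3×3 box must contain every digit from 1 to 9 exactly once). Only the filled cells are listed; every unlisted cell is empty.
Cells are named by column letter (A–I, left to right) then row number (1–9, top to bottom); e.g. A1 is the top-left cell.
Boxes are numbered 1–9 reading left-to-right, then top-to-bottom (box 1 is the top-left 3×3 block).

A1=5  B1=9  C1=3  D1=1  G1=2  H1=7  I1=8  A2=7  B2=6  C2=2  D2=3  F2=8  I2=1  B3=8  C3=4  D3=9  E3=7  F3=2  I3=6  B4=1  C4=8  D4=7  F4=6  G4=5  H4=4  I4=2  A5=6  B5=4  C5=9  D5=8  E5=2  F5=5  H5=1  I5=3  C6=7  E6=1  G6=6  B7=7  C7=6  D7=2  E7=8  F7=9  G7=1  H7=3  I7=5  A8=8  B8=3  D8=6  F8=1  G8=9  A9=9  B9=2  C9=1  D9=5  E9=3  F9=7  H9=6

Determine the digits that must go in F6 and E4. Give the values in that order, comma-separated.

3,9

For F6:
  Consider where 3 can go in column F.
  F1 is out (row 1 already has a 3).
  So the only cell in column F that can hold 3 is F6.
  So F6 = 3.
For E4:
  Row 4 already contains {1, 2, 4, 5, 6, 7, 8}.
  Column E already contains {1, 2, 3, 7, 8}.
  Its 3×3 block (box 5) already contains {1, 2, 5, 6, 7, 8}.
  The only value from 1–9 not eliminated is 9, so E4 = 9.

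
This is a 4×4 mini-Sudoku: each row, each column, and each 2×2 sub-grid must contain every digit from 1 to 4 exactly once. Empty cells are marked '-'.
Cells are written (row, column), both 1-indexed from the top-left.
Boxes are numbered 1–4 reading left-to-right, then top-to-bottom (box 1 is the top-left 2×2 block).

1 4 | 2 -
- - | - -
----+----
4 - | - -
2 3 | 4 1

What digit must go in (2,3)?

Cell (2,3) itself could take any of {1, 3} by direct elimination.
Consider where 1 can go in column 3.
(3,3) is out (box 4 already has a 1).
So the only cell in column 3 that can hold 1 is (2,3).
Therefore (2,3) = 1.

1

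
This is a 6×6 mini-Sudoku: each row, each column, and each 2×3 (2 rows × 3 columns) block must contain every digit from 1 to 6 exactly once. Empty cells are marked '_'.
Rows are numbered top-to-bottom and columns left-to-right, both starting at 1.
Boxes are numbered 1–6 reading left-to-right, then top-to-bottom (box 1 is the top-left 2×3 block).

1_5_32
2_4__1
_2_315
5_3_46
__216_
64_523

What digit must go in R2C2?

3

Cell R2C2 itself could take any of {3, 6} by direct elimination.
Consider where 3 can go in box 1.
R1C2 is out (row 1 already has a 3).
So the only cell in box 1 that can hold 3 is R2C2.
Therefore R2C2 = 3.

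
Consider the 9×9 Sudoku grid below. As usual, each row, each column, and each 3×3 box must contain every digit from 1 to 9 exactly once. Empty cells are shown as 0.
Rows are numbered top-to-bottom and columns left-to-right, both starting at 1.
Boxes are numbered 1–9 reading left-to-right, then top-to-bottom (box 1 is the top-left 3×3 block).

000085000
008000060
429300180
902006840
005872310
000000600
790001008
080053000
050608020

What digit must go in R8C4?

Cell R8C4 itself could take any of {2, 4, 7, 9} by direct elimination.
Consider where 7 can go in box 8.
R7C4 is out (row 7 already has a 7).
R7C5 is out (row 7 already has a 7).
R9C5 is out (column 5 already has a 7).
So the only cell in box 8 that can hold 7 is R8C4.
Therefore R8C4 = 7.

7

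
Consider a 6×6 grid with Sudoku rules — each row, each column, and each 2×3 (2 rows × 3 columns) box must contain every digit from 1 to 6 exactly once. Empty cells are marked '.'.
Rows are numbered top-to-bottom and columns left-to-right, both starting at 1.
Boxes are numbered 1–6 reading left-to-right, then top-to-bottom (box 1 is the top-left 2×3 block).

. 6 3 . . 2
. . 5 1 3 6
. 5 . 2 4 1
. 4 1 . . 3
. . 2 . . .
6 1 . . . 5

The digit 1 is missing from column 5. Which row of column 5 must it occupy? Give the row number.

Consider where 1 can go in column 5.
r1c5 is out (box 2 already has a 1).
r4c5 is out (row 4 already has a 1).
r6c5 is out (row 6 already has a 1).
So the only cell in column 5 that can hold 1 is r5c5.
That is row 5.

5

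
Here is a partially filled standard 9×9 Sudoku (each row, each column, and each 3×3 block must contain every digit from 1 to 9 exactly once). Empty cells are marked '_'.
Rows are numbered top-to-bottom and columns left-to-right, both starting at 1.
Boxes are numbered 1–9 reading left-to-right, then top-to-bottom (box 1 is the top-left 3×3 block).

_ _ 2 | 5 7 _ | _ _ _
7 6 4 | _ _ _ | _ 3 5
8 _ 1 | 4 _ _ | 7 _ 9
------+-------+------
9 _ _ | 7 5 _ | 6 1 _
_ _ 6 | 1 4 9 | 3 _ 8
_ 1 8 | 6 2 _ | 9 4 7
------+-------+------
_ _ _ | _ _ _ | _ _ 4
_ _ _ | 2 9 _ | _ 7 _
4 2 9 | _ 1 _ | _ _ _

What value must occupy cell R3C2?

Cell R3C2 itself could take any of {3, 5} by direct elimination.
Consider where 5 can go in row 3.
R3C5 is out (column 5 already has a 5).
R3C6 is out (box 2 already has a 5).
R3C8 is out (box 3 already has a 5).
So the only cell in row 3 that can hold 5 is R3C2.
Therefore R3C2 = 5.

5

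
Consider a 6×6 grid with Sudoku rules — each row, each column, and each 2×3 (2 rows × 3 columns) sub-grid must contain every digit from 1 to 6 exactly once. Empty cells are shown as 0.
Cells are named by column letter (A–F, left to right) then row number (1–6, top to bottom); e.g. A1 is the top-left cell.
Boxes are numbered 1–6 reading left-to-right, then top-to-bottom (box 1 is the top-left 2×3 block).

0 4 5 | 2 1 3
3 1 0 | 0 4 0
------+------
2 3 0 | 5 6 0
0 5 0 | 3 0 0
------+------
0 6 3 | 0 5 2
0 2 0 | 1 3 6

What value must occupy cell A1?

Row 1 already contains {1, 2, 3, 4, 5}.
Column A already contains {2, 3}.
Its 2×3 block (box 1) already contains {1, 3, 4, 5}.
The only value from 1–6 not eliminated is 6, so A1 = 6.

6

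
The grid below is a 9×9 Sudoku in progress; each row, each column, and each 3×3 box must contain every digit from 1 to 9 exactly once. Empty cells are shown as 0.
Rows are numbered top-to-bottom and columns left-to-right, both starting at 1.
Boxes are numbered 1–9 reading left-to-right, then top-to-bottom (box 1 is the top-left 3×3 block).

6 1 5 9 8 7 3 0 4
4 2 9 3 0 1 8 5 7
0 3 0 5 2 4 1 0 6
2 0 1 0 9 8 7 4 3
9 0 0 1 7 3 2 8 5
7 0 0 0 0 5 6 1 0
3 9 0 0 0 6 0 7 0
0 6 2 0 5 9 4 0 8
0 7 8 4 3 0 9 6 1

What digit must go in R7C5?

1

Row 7 already contains {3, 6, 7, 9}.
Column 5 already contains {2, 3, 5, 7, 8, 9}.
Its 3×3 block (box 8) already contains {3, 4, 5, 6, 9}.
The only value from 1–9 not eliminated is 1, so R7C5 = 1.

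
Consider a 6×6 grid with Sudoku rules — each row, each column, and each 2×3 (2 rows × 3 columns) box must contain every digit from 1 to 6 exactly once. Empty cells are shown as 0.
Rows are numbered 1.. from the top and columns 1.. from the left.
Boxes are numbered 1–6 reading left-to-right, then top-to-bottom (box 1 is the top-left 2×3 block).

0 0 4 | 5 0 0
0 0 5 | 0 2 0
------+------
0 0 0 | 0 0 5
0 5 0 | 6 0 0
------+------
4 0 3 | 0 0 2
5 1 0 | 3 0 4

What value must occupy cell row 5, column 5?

5

Cell row 5, column 5 itself could take any of {1, 5, 6} by direct elimination.
Consider where 5 can go in column 5.
row 1, column 5 is out (row 1 already has a 5).
row 3, column 5 is out (row 3 already has a 5).
row 4, column 5 is out (row 4 already has a 5).
row 6, column 5 is out (row 6 already has a 5).
So the only cell in column 5 that can hold 5 is row 5, column 5.
Therefore row 5, column 5 = 5.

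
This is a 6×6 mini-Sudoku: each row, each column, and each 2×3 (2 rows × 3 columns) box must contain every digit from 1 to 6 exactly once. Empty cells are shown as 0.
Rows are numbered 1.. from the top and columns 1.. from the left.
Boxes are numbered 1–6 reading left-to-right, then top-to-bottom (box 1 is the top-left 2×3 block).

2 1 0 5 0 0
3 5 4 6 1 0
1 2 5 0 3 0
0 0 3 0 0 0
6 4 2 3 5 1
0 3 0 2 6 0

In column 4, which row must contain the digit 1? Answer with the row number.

Consider where 1 can go in column 4.
row 3, column 4 is out (row 3 already has a 1).
So the only cell in column 4 that can hold 1 is row 4, column 4.
That is row 4.

4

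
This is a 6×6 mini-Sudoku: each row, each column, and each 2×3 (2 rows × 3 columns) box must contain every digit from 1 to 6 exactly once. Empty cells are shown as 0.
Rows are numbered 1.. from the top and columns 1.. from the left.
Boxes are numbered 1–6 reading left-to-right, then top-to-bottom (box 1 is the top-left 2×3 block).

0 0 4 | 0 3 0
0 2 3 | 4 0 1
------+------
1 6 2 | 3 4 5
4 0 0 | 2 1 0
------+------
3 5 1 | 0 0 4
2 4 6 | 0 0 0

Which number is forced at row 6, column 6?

3

Row 6 already contains {2, 4, 6}.
Column 6 already contains {1, 4, 5}.
Its 2×3 block (box 6) already contains {4}.
The only value from 1–6 not eliminated is 3, so row 6, column 6 = 3.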